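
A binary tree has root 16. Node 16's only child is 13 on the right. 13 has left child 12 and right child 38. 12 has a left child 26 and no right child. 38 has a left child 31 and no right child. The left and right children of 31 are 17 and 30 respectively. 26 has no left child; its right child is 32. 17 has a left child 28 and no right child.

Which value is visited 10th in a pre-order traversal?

30

Pre-order visits the node, then its left subtree, then its right subtree.
Visit 16.
At 16: no left child.
At 16: go right to 13.
  Visit 13.
  At 13: go left to 12.
    Visit 12.
    At 12: go left to 26.
      Visit 26.
      At 26: no left child.
      At 26: go right to 32.
        32 is a leaf — visit 32.
    At 12: no right child.
  At 13: go right to 38.
    Visit 38.
    At 38: go left to 31.
      Visit 31.
      At 31: go left to 17.
        Visit 17.
        At 17: go left to 28.
          28 is a leaf — visit 28.
        At 17: no right child.
      At 31: go right to 30.
        30 is a leaf — visit 30.
    At 38: no right child.
Full pre-order sequence: 16, 13, 12, 26, 32, 38, 31, 17, 28, 30.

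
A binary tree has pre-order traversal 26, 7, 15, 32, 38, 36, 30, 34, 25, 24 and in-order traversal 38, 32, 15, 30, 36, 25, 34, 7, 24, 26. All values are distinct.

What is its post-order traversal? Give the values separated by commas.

38, 32, 30, 25, 34, 36, 15, 24, 7, 26

The first element of pre-order is the root; it splits in-order into left and right subtrees.
Root 26: left subtree has 9 nodes {38, 32, 15, 30, 36, 25, 34, 7, 24}, right has 0 { }.
  Root 7: left subtree has 7 nodes {38, 32, 15, 30, 36, 25, 34}, right has 1 {24}.
    Root 15: left subtree has 2 nodes {38, 32}, right has 4 {30, 36, 25, 34}.
      Root 32: left subtree has 1 node {38}, right has 0 { }.
      Root 36: left subtree has 1 node {30}, right has 2 {25, 34}.
        Root 34: left subtree has 1 node {25}, right has 0 { }.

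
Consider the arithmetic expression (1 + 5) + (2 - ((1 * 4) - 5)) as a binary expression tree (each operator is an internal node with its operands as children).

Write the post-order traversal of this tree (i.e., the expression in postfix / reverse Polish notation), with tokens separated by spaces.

Post-order on an expression tree gives postfix notation: for each operator, emit left operand, right operand, then the operator.

1 5 + 2 1 4 * 5 - - +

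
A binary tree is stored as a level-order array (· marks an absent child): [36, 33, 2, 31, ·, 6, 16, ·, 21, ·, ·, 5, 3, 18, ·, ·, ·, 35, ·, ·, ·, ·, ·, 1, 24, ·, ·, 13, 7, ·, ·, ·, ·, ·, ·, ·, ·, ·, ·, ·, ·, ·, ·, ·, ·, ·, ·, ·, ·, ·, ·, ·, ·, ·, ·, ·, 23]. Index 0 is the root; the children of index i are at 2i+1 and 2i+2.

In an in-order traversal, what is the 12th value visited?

In-order visits the left subtree, then the node, then the right subtree.
At 36: go left to 33.
  At 33: go left to 31.
    At 31: no left child.
    Visit 31.
    At 31: go right to 21.
      At 21: go left to 35.
        35 is a leaf — visit 35.
      Visit 21.
      At 21: no right child.
  Visit 33.
  At 33: no right child.
Visit 36.
At 36: go right to 2.
  At 2: go left to 6.
    At 6: go left to 5.
      At 5: go left to 1.
        1 is a leaf — visit 1.
      Visit 5.
      At 5: go right to 24.
        24 is a leaf — visit 24.
    Visit 6.
    At 6: go right to 3.
      3 is a leaf — visit 3.
  Visit 2.
  At 2: go right to 16.
    At 16: go left to 18.
      At 18: go left to 13.
        At 13: no left child.
        Visit 13.
        At 13: go right to 23.
          23 is a leaf — visit 23.
      Visit 18.
      At 18: go right to 7.
        7 is a leaf — visit 7.
    Visit 16.
    At 16: no right child.
Full in-order sequence: 31, 35, 21, 33, 36, 1, 5, 24, 6, 3, 2, 13, 23, 18, 7, 16.

13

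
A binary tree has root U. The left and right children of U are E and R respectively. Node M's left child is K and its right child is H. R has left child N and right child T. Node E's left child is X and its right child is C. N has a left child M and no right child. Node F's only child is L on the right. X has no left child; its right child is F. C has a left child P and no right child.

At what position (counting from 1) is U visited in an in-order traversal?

7

In-order visits the left subtree, then the node, then the right subtree.
At U: go left to E.
  At E: go left to X.
    At X: no left child.
    Visit X.
    At X: go right to F.
      At F: no left child.
      Visit F.
      At F: go right to L.
        L is a leaf — visit L.
  Visit E.
  At E: go right to C.
    At C: go left to P.
      P is a leaf — visit P.
    Visit C.
    At C: no right child.
Visit U.
At U: go right to R.
  At R: go left to N.
    At N: go left to M.
      At M: go left to K.
        K is a leaf — visit K.
      Visit M.
      At M: go right to H.
        H is a leaf — visit H.
    Visit N.
    At N: no right child.
  Visit R.
  At R: go right to T.
    T is a leaf — visit T.
Full in-order sequence: X, F, L, E, P, C, U, K, M, H, N, R, T.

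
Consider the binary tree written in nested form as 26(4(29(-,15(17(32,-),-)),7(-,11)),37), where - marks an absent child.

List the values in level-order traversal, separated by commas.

Level-order visits nodes level by level from the root, left to right within each level.
Level 0: 26
Level 1: 4, 37
Level 2: 29, 7
Level 3: 15, 11
Level 4: 17
Level 5: 32

26, 4, 37, 29, 7, 15, 11, 17, 32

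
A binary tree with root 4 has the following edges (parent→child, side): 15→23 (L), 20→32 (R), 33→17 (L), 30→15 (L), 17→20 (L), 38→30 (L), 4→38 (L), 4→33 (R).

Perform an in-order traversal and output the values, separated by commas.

In-order visits the left subtree, then the node, then the right subtree.
At 4: go left to 38.
  At 38: go left to 30.
    At 30: go left to 15.
      At 15: go left to 23.
        23 is a leaf — visit 23.
      Visit 15.
      At 15: no right child.
    Visit 30.
    At 30: no right child.
  Visit 38.
  At 38: no right child.
Visit 4.
At 4: go right to 33.
  At 33: go left to 17.
    At 17: go left to 20.
      At 20: no left child.
      Visit 20.
      At 20: go right to 32.
        32 is a leaf — visit 32.
    Visit 17.
    At 17: no right child.
  Visit 33.
  At 33: no right child.

23, 15, 30, 38, 4, 20, 32, 17, 33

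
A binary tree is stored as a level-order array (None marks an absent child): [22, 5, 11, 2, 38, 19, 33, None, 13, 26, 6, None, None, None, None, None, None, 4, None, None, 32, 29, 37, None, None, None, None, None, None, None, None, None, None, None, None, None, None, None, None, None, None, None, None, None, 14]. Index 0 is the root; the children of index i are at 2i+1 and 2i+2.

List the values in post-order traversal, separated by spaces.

Post-order visits the left subtree, then the right subtree, then the node.
At 22: go left to 5.
  At 5: go left to 2.
    At 2: no left child.
    At 2: go right to 13.
      At 13: go left to 4.
        4 is a leaf — visit 4.
      At 13: no right child.
      Visit 13.
    Visit 2.
  At 5: go right to 38.
    At 38: go left to 26.
      At 26: no left child.
      At 26: go right to 32.
        32 is a leaf — visit 32.
      Visit 26.
    At 38: go right to 6.
      At 6: go left to 29.
        At 29: no left child.
        At 29: go right to 14.
          14 is a leaf — visit 14.
        Visit 29.
      At 6: go right to 37.
        37 is a leaf — visit 37.
      Visit 6.
    Visit 38.
  Visit 5.
At 22: go right to 11.
  At 11: go left to 19.
    19 is a leaf — visit 19.
  At 11: go right to 33.
    33 is a leaf — visit 33.
  Visit 11.
Visit 22.

4 13 2 32 26 14 29 37 6 38 5 19 33 11 22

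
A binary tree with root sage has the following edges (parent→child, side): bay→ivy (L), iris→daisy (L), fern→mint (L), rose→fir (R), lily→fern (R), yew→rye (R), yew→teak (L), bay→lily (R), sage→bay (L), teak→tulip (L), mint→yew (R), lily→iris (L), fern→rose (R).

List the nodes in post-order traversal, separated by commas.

ivy, daisy, iris, tulip, teak, rye, yew, mint, fir, rose, fern, lily, bay, sage

Post-order visits the left subtree, then the right subtree, then the node.
At sage: go left to bay.
  At bay: go left to ivy.
    ivy is a leaf — visit ivy.
  At bay: go right to lily.
    At lily: go left to iris.
      At iris: go left to daisy.
        daisy is a leaf — visit daisy.
      At iris: no right child.
      Visit iris.
    At lily: go right to fern.
      At fern: go left to mint.
        At mint: no left child.
        At mint: go right to yew.
          At yew: go left to teak.
            At teak: go left to tulip.
              tulip is a leaf — visit tulip.
            At teak: no right child.
            Visit teak.
          At yew: go right to rye.
            rye is a leaf — visit rye.
          Visit yew.
        Visit mint.
      At fern: go right to rose.
        At rose: no left child.
        At rose: go right to fir.
          fir is a leaf — visit fir.
        Visit rose.
      Visit fern.
    Visit lily.
  Visit bay.
At sage: no right child.
Visit sage.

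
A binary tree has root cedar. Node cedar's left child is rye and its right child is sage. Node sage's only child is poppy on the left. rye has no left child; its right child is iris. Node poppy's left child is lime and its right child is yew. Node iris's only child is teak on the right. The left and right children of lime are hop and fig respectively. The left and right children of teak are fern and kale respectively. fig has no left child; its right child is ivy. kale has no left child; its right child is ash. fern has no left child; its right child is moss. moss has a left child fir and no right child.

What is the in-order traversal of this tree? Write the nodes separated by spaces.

rye iris fern fir moss teak kale ash cedar hop lime fig ivy poppy yew sage

In-order visits the left subtree, then the node, then the right subtree.
At cedar: go left to rye.
  At rye: no left child.
  Visit rye.
  At rye: go right to iris.
    At iris: no left child.
    Visit iris.
    At iris: go right to teak.
      At teak: go left to fern.
        At fern: no left child.
        Visit fern.
        At fern: go right to moss.
          At moss: go left to fir.
            fir is a leaf — visit fir.
          Visit moss.
          At moss: no right child.
      Visit teak.
      At teak: go right to kale.
        At kale: no left child.
        Visit kale.
        At kale: go right to ash.
          ash is a leaf — visit ash.
Visit cedar.
At cedar: go right to sage.
  At sage: go left to poppy.
    At poppy: go left to lime.
      At lime: go left to hop.
        hop is a leaf — visit hop.
      Visit lime.
      At lime: go right to fig.
        At fig: no left child.
        Visit fig.
        At fig: go right to ivy.
          ivy is a leaf — visit ivy.
    Visit poppy.
    At poppy: go right to yew.
      yew is a leaf — visit yew.
  Visit sage.
  At sage: no right child.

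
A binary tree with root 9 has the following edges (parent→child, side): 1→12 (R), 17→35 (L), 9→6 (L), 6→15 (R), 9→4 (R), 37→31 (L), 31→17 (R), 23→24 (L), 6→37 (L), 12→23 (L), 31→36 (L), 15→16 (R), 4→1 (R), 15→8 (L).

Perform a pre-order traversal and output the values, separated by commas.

Pre-order visits the node, then its left subtree, then its right subtree.
Visit 9.
At 9: go left to 6.
  Visit 6.
  At 6: go left to 37.
    Visit 37.
    At 37: go left to 31.
      Visit 31.
      At 31: go left to 36.
        36 is a leaf — visit 36.
      At 31: go right to 17.
        Visit 17.
        At 17: go left to 35.
          35 is a leaf — visit 35.
        At 17: no right child.
    At 37: no right child.
  At 6: go right to 15.
    Visit 15.
    At 15: go left to 8.
      8 is a leaf — visit 8.
    At 15: go right to 16.
      16 is a leaf — visit 16.
At 9: go right to 4.
  Visit 4.
  At 4: no left child.
  At 4: go right to 1.
    Visit 1.
    At 1: no left child.
    At 1: go right to 12.
      Visit 12.
      At 12: go left to 23.
        Visit 23.
        At 23: go left to 24.
          24 is a leaf — visit 24.
        At 23: no right child.
      At 12: no right child.

9, 6, 37, 31, 36, 17, 35, 15, 8, 16, 4, 1, 12, 23, 24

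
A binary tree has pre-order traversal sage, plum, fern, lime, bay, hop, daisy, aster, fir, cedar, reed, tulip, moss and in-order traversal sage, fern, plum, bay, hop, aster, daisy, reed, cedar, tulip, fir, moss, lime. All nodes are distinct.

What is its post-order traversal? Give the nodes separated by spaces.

fern aster reed tulip cedar moss fir daisy hop bay lime plum sage

The first element of pre-order is the root; it splits in-order into left and right subtrees.
Root sage: left subtree has 0 nodes { }, right has 12 {fern, plum, bay, hop, aster, daisy, reed, cedar, tulip, fir, moss, lime}.
  Root plum: left subtree has 1 node {fern}, right has 10 {bay, hop, aster, daisy, reed, cedar, tulip, fir, moss, lime}.
    Root lime: left subtree has 9 nodes {bay, hop, aster, daisy, reed, cedar, tulip, fir, moss}, right has 0 { }.
      Root bay: left subtree has 0 nodes { }, right has 8 {hop, aster, daisy, reed, cedar, tulip, fir, moss}.
        Root hop: left subtree has 0 nodes { }, right has 7 {aster, daisy, reed, cedar, tulip, fir, moss}.
          Root daisy: left subtree has 1 node {aster}, right has 5 {reed, cedar, tulip, fir, moss}.
            Root fir: left subtree has 3 nodes {reed, cedar, tulip}, right has 1 {moss}.
              Root cedar: left subtree has 1 node {reed}, right has 1 {tulip}.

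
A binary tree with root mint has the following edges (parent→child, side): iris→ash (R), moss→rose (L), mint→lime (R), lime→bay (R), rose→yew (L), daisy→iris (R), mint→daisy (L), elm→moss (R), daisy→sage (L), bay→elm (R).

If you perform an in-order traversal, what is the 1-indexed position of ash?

4

In-order visits the left subtree, then the node, then the right subtree.
At mint: go left to daisy.
  At daisy: go left to sage.
    sage is a leaf — visit sage.
  Visit daisy.
  At daisy: go right to iris.
    At iris: no left child.
    Visit iris.
    At iris: go right to ash.
      ash is a leaf — visit ash.
Visit mint.
At mint: go right to lime.
  At lime: no left child.
  Visit lime.
  At lime: go right to bay.
    At bay: no left child.
    Visit bay.
    At bay: go right to elm.
      At elm: no left child.
      Visit elm.
      At elm: go right to moss.
        At moss: go left to rose.
          At rose: go left to yew.
            yew is a leaf — visit yew.
          Visit rose.
          At rose: no right child.
        Visit moss.
        At moss: no right child.
Full in-order sequence: sage, daisy, iris, ash, mint, lime, bay, elm, yew, rose, moss.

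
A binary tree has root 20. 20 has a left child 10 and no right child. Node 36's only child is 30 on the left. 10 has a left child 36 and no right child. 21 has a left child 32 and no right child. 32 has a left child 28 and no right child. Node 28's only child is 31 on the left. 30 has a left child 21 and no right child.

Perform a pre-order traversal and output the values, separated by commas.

20, 10, 36, 30, 21, 32, 28, 31

Pre-order visits the node, then its left subtree, then its right subtree.
Visit 20.
At 20: go left to 10.
  Visit 10.
  At 10: go left to 36.
    Visit 36.
    At 36: go left to 30.
      Visit 30.
      At 30: go left to 21.
        Visit 21.
        At 21: go left to 32.
          Visit 32.
          At 32: go left to 28.
            Visit 28.
            At 28: go left to 31.
              31 is a leaf — visit 31.
            At 28: no right child.
          At 32: no right child.
        At 21: no right child.
      At 30: no right child.
    At 36: no right child.
  At 10: no right child.
At 20: no right child.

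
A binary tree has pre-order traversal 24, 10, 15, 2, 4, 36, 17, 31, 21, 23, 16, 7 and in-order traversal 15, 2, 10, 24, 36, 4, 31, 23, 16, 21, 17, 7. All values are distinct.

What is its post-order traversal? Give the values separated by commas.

The first element of pre-order is the root; it splits in-order into left and right subtrees.
Root 24: left subtree has 3 nodes {15, 2, 10}, right has 8 {36, 4, 31, 23, 16, 21, 17, 7}.
  Root 10: left subtree has 2 nodes {15, 2}, right has 0 { }.
    Root 15: left subtree has 0 nodes { }, right has 1 {2}.
  Root 4: left subtree has 1 node {36}, right has 6 {31, 23, 16, 21, 17, 7}.
    Root 17: left subtree has 4 nodes {31, 23, 16, 21}, right has 1 {7}.
      Root 31: left subtree has 0 nodes { }, right has 3 {23, 16, 21}.
        Root 21: left subtree has 2 nodes {23, 16}, right has 0 { }.
          Root 23: left subtree has 0 nodes { }, right has 1 {16}.

2, 15, 10, 36, 16, 23, 21, 31, 7, 17, 4, 24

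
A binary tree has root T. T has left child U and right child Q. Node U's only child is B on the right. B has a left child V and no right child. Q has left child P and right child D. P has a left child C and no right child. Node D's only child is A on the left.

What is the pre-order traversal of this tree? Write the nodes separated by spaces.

Pre-order visits the node, then its left subtree, then its right subtree.
Visit T.
At T: go left to U.
  Visit U.
  At U: no left child.
  At U: go right to B.
    Visit B.
    At B: go left to V.
      V is a leaf — visit V.
    At B: no right child.
At T: go right to Q.
  Visit Q.
  At Q: go left to P.
    Visit P.
    At P: go left to C.
      C is a leaf — visit C.
    At P: no right child.
  At Q: go right to D.
    Visit D.
    At D: go left to A.
      A is a leaf — visit A.
    At D: no right child.

T U B V Q P C D A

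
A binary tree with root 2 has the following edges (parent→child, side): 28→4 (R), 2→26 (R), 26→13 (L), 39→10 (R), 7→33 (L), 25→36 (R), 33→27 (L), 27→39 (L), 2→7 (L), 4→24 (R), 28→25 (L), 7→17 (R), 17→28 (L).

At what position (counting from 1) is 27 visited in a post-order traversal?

Post-order visits the left subtree, then the right subtree, then the node.
At 2: go left to 7.
  At 7: go left to 33.
    At 33: go left to 27.
      At 27: go left to 39.
        At 39: no left child.
        At 39: go right to 10.
          10 is a leaf — visit 10.
        Visit 39.
      At 27: no right child.
      Visit 27.
    At 33: no right child.
    Visit 33.
  At 7: go right to 17.
    At 17: go left to 28.
      At 28: go left to 25.
        At 25: no left child.
        At 25: go right to 36.
          36 is a leaf — visit 36.
        Visit 25.
      At 28: go right to 4.
        At 4: no left child.
        At 4: go right to 24.
          24 is a leaf — visit 24.
        Visit 4.
      Visit 28.
    At 17: no right child.
    Visit 17.
  Visit 7.
At 2: go right to 26.
  At 26: go left to 13.
    13 is a leaf — visit 13.
  At 26: no right child.
  Visit 26.
Visit 2.
Full post-order sequence: 10, 39, 27, 33, 36, 25, 24, 4, 28, 17, 7, 13, 26, 2.

3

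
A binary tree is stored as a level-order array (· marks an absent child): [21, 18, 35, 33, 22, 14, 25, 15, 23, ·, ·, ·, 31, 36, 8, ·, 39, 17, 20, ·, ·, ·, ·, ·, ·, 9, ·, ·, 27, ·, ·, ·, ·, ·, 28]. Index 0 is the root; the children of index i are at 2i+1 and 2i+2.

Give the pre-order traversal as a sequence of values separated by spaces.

21 18 33 15 39 28 23 17 20 22 35 14 31 9 25 36 27 8

Pre-order visits the node, then its left subtree, then its right subtree.
Visit 21.
At 21: go left to 18.
  Visit 18.
  At 18: go left to 33.
    Visit 33.
    At 33: go left to 15.
      Visit 15.
      At 15: no left child.
      At 15: go right to 39.
        Visit 39.
        At 39: no left child.
        At 39: go right to 28.
          28 is a leaf — visit 28.
    At 33: go right to 23.
      Visit 23.
      At 23: go left to 17.
        17 is a leaf — visit 17.
      At 23: go right to 20.
        20 is a leaf — visit 20.
  At 18: go right to 22.
    22 is a leaf — visit 22.
At 21: go right to 35.
  Visit 35.
  At 35: go left to 14.
    Visit 14.
    At 14: no left child.
    At 14: go right to 31.
      Visit 31.
      At 31: go left to 9.
        9 is a leaf — visit 9.
      At 31: no right child.
  At 35: go right to 25.
    Visit 25.
    At 25: go left to 36.
      Visit 36.
      At 36: no left child.
      At 36: go right to 27.
        27 is a leaf — visit 27.
    At 25: go right to 8.
      8 is a leaf — visit 8.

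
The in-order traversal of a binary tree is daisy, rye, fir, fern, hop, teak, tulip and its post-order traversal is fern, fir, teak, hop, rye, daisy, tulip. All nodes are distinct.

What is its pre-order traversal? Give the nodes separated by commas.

tulip, daisy, rye, hop, fir, fern, teak

The last element of post-order is the root; it splits in-order into left and right subtrees.
Root tulip: left subtree has 6 nodes {daisy, rye, fir, fern, hop, teak}, right has 0 { }.
  Root daisy: left subtree has 0 nodes { }, right has 5 {rye, fir, fern, hop, teak}.
    Root rye: left subtree has 0 nodes { }, right has 4 {fir, fern, hop, teak}.
      Root hop: left subtree has 2 nodes {fir, fern}, right has 1 {teak}.
        Root fir: left subtree has 0 nodes { }, right has 1 {fern}.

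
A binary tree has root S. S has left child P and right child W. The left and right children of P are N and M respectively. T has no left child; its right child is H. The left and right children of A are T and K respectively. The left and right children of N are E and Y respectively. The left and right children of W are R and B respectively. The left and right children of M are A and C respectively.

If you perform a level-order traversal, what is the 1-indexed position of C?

11

Level-order visits nodes level by level from the root, left to right within each level.
Level 0: S
Level 1: P, W
Level 2: N, M, R, B
Level 3: E, Y, A, C
Level 4: T, K
Level 5: H
Full level-order sequence: S, P, W, N, M, R, B, E, Y, A, C, T, K, H.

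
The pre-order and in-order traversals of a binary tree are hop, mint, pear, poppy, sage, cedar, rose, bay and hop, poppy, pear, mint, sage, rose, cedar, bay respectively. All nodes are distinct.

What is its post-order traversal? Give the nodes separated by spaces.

The first element of pre-order is the root; it splits in-order into left and right subtrees.
Root hop: left subtree has 0 nodes { }, right has 7 {poppy, pear, mint, sage, rose, cedar, bay}.
  Root mint: left subtree has 2 nodes {poppy, pear}, right has 4 {sage, rose, cedar, bay}.
    Root pear: left subtree has 1 node {poppy}, right has 0 { }.
    Root sage: left subtree has 0 nodes { }, right has 3 {rose, cedar, bay}.
      Root cedar: left subtree has 1 node {rose}, right has 1 {bay}.

poppy pear rose bay cedar sage mint hop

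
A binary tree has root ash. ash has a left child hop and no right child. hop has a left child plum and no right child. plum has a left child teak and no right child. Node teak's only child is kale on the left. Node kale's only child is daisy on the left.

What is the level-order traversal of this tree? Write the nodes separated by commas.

ash, hop, plum, teak, kale, daisy

Level-order visits nodes level by level from the root, left to right within each level.
Level 0: ash
Level 1: hop
Level 2: plum
Level 3: teak
Level 4: kale
Level 5: daisy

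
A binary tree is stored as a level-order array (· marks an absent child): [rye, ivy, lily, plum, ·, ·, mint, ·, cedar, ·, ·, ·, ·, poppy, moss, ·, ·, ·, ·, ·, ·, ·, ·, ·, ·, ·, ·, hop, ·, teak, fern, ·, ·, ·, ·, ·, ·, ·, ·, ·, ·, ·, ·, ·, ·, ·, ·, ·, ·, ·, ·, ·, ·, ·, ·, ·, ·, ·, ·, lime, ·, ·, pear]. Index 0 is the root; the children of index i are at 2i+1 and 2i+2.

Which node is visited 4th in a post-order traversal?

Post-order visits the left subtree, then the right subtree, then the node.
At rye: go left to ivy.
  At ivy: go left to plum.
    At plum: no left child.
    At plum: go right to cedar.
      cedar is a leaf — visit cedar.
    Visit plum.
  At ivy: no right child.
  Visit ivy.
At rye: go right to lily.
  At lily: no left child.
  At lily: go right to mint.
    At mint: go left to poppy.
      At poppy: go left to hop.
        hop is a leaf — visit hop.
      At poppy: no right child.
      Visit poppy.
    At mint: go right to moss.
      At moss: go left to teak.
        At teak: go left to lime.
          lime is a leaf — visit lime.
        At teak: no right child.
        Visit teak.
      At moss: go right to fern.
        At fern: no left child.
        At fern: go right to pear.
          pear is a leaf — visit pear.
        Visit fern.
      Visit moss.
    Visit mint.
  Visit lily.
Visit rye.
Full post-order sequence: cedar, plum, ivy, hop, poppy, lime, teak, pear, fern, moss, mint, lily, rye.

hop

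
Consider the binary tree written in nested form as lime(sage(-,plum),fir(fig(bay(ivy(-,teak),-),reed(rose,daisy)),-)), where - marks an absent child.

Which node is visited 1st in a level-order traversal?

Level-order visits nodes level by level from the root, left to right within each level.
Level 0: lime
Level 1: sage, fir
Level 2: plum, fig
Level 3: bay, reed
Level 4: ivy, rose, daisy
Level 5: teak
Full level-order sequence: lime, sage, fir, plum, fig, bay, reed, ivy, rose, daisy, teak.

lime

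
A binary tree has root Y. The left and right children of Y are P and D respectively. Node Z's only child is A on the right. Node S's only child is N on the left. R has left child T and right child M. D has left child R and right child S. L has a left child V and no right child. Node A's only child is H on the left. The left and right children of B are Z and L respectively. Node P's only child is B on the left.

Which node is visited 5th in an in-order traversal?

In-order visits the left subtree, then the node, then the right subtree.
At Y: go left to P.
  At P: go left to B.
    At B: go left to Z.
      At Z: no left child.
      Visit Z.
      At Z: go right to A.
        At A: go left to H.
          H is a leaf — visit H.
        Visit A.
        At A: no right child.
    Visit B.
    At B: go right to L.
      At L: go left to V.
        V is a leaf — visit V.
      Visit L.
      At L: no right child.
  Visit P.
  At P: no right child.
Visit Y.
At Y: go right to D.
  At D: go left to R.
    At R: go left to T.
      T is a leaf — visit T.
    Visit R.
    At R: go right to M.
      M is a leaf — visit M.
  Visit D.
  At D: go right to S.
    At S: go left to N.
      N is a leaf — visit N.
    Visit S.
    At S: no right child.
Full in-order sequence: Z, H, A, B, V, L, P, Y, T, R, M, D, N, S.

V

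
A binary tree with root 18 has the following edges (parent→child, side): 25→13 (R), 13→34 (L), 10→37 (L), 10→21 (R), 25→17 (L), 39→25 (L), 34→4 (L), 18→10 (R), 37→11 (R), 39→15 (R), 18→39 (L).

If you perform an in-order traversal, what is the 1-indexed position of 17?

In-order visits the left subtree, then the node, then the right subtree.
At 18: go left to 39.
  At 39: go left to 25.
    At 25: go left to 17.
      17 is a leaf — visit 17.
    Visit 25.
    At 25: go right to 13.
      At 13: go left to 34.
        At 34: go left to 4.
          4 is a leaf — visit 4.
        Visit 34.
        At 34: no right child.
      Visit 13.
      At 13: no right child.
  Visit 39.
  At 39: go right to 15.
    15 is a leaf — visit 15.
Visit 18.
At 18: go right to 10.
  At 10: go left to 37.
    At 37: no left child.
    Visit 37.
    At 37: go right to 11.
      11 is a leaf — visit 11.
  Visit 10.
  At 10: go right to 21.
    21 is a leaf — visit 21.
Full in-order sequence: 17, 25, 4, 34, 13, 39, 15, 18, 37, 11, 10, 21.

1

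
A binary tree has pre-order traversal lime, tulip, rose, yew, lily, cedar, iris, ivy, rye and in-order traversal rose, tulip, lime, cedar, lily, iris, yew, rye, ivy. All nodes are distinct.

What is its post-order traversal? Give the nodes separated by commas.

rose, tulip, cedar, iris, lily, rye, ivy, yew, lime

The first element of pre-order is the root; it splits in-order into left and right subtrees.
Root lime: left subtree has 2 nodes {rose, tulip}, right has 6 {cedar, lily, iris, yew, rye, ivy}.
  Root tulip: left subtree has 1 node {rose}, right has 0 { }.
  Root yew: left subtree has 3 nodes {cedar, lily, iris}, right has 2 {rye, ivy}.
    Root lily: left subtree has 1 node {cedar}, right has 1 {iris}.
    Root ivy: left subtree has 1 node {rye}, right has 0 { }.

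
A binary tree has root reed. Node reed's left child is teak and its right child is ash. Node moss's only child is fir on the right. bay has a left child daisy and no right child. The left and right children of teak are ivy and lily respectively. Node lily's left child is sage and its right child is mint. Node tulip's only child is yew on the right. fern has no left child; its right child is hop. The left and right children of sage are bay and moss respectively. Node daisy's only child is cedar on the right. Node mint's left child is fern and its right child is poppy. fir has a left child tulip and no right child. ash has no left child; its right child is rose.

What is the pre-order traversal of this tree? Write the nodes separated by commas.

Pre-order visits the node, then its left subtree, then its right subtree.
Visit reed.
At reed: go left to teak.
  Visit teak.
  At teak: go left to ivy.
    ivy is a leaf — visit ivy.
  At teak: go right to lily.
    Visit lily.
    At lily: go left to sage.
      Visit sage.
      At sage: go left to bay.
        Visit bay.
        At bay: go left to daisy.
          Visit daisy.
          At daisy: no left child.
          At daisy: go right to cedar.
            cedar is a leaf — visit cedar.
        At bay: no right child.
      At sage: go right to moss.
        Visit moss.
        At moss: no left child.
        At moss: go right to fir.
          Visit fir.
          At fir: go left to tulip.
            Visit tulip.
            At tulip: no left child.
            At tulip: go right to yew.
              yew is a leaf — visit yew.
          At fir: no right child.
    At lily: go right to mint.
      Visit mint.
      At mint: go left to fern.
        Visit fern.
        At fern: no left child.
        At fern: go right to hop.
          hop is a leaf — visit hop.
      At mint: go right to poppy.
        poppy is a leaf — visit poppy.
At reed: go right to ash.
  Visit ash.
  At ash: no left child.
  At ash: go right to rose.
    rose is a leaf — visit rose.

reed, teak, ivy, lily, sage, bay, daisy, cedar, moss, fir, tulip, yew, mint, fern, hop, poppy, ash, rose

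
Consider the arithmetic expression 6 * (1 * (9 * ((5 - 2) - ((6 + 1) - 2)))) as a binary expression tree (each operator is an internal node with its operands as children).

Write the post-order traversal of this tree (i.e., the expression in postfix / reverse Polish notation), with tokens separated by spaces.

Post-order on an expression tree gives postfix notation: for each operator, emit left operand, right operand, then the operator.

6 1 9 5 2 - 6 1 + 2 - - * * *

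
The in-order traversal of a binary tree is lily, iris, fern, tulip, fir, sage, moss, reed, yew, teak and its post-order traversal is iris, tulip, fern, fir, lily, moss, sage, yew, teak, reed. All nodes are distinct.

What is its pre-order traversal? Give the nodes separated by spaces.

reed sage lily fir fern iris tulip moss teak yew

The last element of post-order is the root; it splits in-order into left and right subtrees.
Root reed: left subtree has 7 nodes {lily, iris, fern, tulip, fir, sage, moss}, right has 2 {yew, teak}.
  Root sage: left subtree has 5 nodes {lily, iris, fern, tulip, fir}, right has 1 {moss}.
    Root lily: left subtree has 0 nodes { }, right has 4 {iris, fern, tulip, fir}.
      Root fir: left subtree has 3 nodes {iris, fern, tulip}, right has 0 { }.
        Root fern: left subtree has 1 node {iris}, right has 1 {tulip}.
  Root teak: left subtree has 1 node {yew}, right has 0 { }.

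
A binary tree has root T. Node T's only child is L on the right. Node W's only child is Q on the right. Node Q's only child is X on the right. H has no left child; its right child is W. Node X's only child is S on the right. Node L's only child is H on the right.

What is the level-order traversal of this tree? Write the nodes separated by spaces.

Level-order visits nodes level by level from the root, left to right within each level.
Level 0: T
Level 1: L
Level 2: H
Level 3: W
Level 4: Q
Level 5: X
Level 6: S

T L H W Q X S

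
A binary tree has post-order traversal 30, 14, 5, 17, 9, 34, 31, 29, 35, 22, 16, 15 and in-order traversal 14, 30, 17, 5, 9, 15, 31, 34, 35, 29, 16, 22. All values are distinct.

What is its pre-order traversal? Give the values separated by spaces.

The last element of post-order is the root; it splits in-order into left and right subtrees.
Root 15: left subtree has 5 nodes {14, 30, 17, 5, 9}, right has 6 {31, 34, 35, 29, 16, 22}.
  Root 9: left subtree has 4 nodes {14, 30, 17, 5}, right has 0 { }.
    Root 17: left subtree has 2 nodes {14, 30}, right has 1 {5}.
      Root 14: left subtree has 0 nodes { }, right has 1 {30}.
  Root 16: left subtree has 4 nodes {31, 34, 35, 29}, right has 1 {22}.
    Root 35: left subtree has 2 nodes {31, 34}, right has 1 {29}.
      Root 31: left subtree has 0 nodes { }, right has 1 {34}.

15 9 17 14 30 5 16 35 31 34 29 22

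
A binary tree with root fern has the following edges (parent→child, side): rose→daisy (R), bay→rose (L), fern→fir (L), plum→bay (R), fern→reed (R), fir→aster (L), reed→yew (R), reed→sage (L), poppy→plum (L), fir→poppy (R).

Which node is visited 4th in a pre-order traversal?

Pre-order visits the node, then its left subtree, then its right subtree.
Visit fern.
At fern: go left to fir.
  Visit fir.
  At fir: go left to aster.
    aster is a leaf — visit aster.
  At fir: go right to poppy.
    Visit poppy.
    At poppy: go left to plum.
      Visit plum.
      At plum: no left child.
      At plum: go right to bay.
        Visit bay.
        At bay: go left to rose.
          Visit rose.
          At rose: no left child.
          At rose: go right to daisy.
            daisy is a leaf — visit daisy.
        At bay: no right child.
    At poppy: no right child.
At fern: go right to reed.
  Visit reed.
  At reed: go left to sage.
    sage is a leaf — visit sage.
  At reed: go right to yew.
    yew is a leaf — visit yew.
Full pre-order sequence: fern, fir, aster, poppy, plum, bay, rose, daisy, reed, sage, yew.

poppy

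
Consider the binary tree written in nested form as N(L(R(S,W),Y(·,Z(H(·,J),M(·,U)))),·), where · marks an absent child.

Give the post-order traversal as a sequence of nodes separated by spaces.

S W R J H U M Z Y L N

Post-order visits the left subtree, then the right subtree, then the node.
At N: go left to L.
  At L: go left to R.
    At R: go left to S.
      S is a leaf — visit S.
    At R: go right to W.
      W is a leaf — visit W.
    Visit R.
  At L: go right to Y.
    At Y: no left child.
    At Y: go right to Z.
      At Z: go left to H.
        At H: no left child.
        At H: go right to J.
          J is a leaf — visit J.
        Visit H.
      At Z: go right to M.
        At M: no left child.
        At M: go right to U.
          U is a leaf — visit U.
        Visit M.
      Visit Z.
    Visit Y.
  Visit L.
At N: no right child.
Visit N.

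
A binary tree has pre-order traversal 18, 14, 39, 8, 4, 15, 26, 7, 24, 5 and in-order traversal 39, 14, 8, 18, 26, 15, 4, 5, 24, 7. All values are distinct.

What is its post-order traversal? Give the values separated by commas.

39, 8, 14, 26, 15, 5, 24, 7, 4, 18

The first element of pre-order is the root; it splits in-order into left and right subtrees.
Root 18: left subtree has 3 nodes {39, 14, 8}, right has 6 {26, 15, 4, 5, 24, 7}.
  Root 14: left subtree has 1 node {39}, right has 1 {8}.
  Root 4: left subtree has 2 nodes {26, 15}, right has 3 {5, 24, 7}.
    Root 15: left subtree has 1 node {26}, right has 0 { }.
    Root 7: left subtree has 2 nodes {5, 24}, right has 0 { }.
      Root 24: left subtree has 1 node {5}, right has 0 { }.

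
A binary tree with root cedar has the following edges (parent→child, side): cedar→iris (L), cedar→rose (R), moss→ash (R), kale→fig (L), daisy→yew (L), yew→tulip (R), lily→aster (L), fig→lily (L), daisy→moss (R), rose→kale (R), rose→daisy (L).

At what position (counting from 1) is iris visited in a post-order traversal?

Post-order visits the left subtree, then the right subtree, then the node.
At cedar: go left to iris.
  iris is a leaf — visit iris.
At cedar: go right to rose.
  At rose: go left to daisy.
    At daisy: go left to yew.
      At yew: no left child.
      At yew: go right to tulip.
        tulip is a leaf — visit tulip.
      Visit yew.
    At daisy: go right to moss.
      At moss: no left child.
      At moss: go right to ash.
        ash is a leaf — visit ash.
      Visit moss.
    Visit daisy.
  At rose: go right to kale.
    At kale: go left to fig.
      At fig: go left to lily.
        At lily: go left to aster.
          aster is a leaf — visit aster.
        At lily: no right child.
        Visit lily.
      At fig: no right child.
      Visit fig.
    At kale: no right child.
    Visit kale.
  Visit rose.
Visit cedar.
Full post-order sequence: iris, tulip, yew, ash, moss, daisy, aster, lily, fig, kale, rose, cedar.

1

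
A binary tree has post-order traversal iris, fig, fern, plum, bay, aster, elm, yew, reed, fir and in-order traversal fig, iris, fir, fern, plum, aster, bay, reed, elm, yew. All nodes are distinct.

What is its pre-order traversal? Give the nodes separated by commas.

The last element of post-order is the root; it splits in-order into left and right subtrees.
Root fir: left subtree has 2 nodes {fig, iris}, right has 7 {fern, plum, aster, bay, reed, elm, yew}.
  Root fig: left subtree has 0 nodes { }, right has 1 {iris}.
  Root reed: left subtree has 4 nodes {fern, plum, aster, bay}, right has 2 {elm, yew}.
    Root aster: left subtree has 2 nodes {fern, plum}, right has 1 {bay}.
      Root plum: left subtree has 1 node {fern}, right has 0 { }.
    Root yew: left subtree has 1 node {elm}, right has 0 { }.

fir, fig, iris, reed, aster, plum, fern, bay, yew, elm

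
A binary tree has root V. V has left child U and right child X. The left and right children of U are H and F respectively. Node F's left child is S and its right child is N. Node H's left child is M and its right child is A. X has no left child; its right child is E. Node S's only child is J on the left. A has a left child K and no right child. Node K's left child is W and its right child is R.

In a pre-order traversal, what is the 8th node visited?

R

Pre-order visits the node, then its left subtree, then its right subtree.
Visit V.
At V: go left to U.
  Visit U.
  At U: go left to H.
    Visit H.
    At H: go left to M.
      M is a leaf — visit M.
    At H: go right to A.
      Visit A.
      At A: go left to K.
        Visit K.
        At K: go left to W.
          W is a leaf — visit W.
        At K: go right to R.
          R is a leaf — visit R.
      At A: no right child.
  At U: go right to F.
    Visit F.
    At F: go left to S.
      Visit S.
      At S: go left to J.
        J is a leaf — visit J.
      At S: no right child.
    At F: go right to N.
      N is a leaf — visit N.
At V: go right to X.
  Visit X.
  At X: no left child.
  At X: go right to E.
    E is a leaf — visit E.
Full pre-order sequence: V, U, H, M, A, K, W, R, F, S, J, N, X, E.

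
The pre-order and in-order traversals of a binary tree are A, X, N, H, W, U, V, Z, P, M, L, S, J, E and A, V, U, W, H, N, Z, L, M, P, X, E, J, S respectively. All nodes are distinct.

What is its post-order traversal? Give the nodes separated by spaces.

The first element of pre-order is the root; it splits in-order into left and right subtrees.
Root A: left subtree has 0 nodes { }, right has 13 {V, U, W, H, N, Z, L, M, P, X, E, J, S}.
  Root X: left subtree has 9 nodes {V, U, W, H, N, Z, L, M, P}, right has 3 {E, J, S}.
    Root N: left subtree has 4 nodes {V, U, W, H}, right has 4 {Z, L, M, P}.
      Root H: left subtree has 3 nodes {V, U, W}, right has 0 { }.
        Root W: left subtree has 2 nodes {V, U}, right has 0 { }.
          Root U: left subtree has 1 node {V}, right has 0 { }.
      Root Z: left subtree has 0 nodes { }, right has 3 {L, M, P}.
        Root P: left subtree has 2 nodes {L, M}, right has 0 { }.
          Root M: left subtree has 1 node {L}, right has 0 { }.
    Root S: left subtree has 2 nodes {E, J}, right has 0 { }.
      Root J: left subtree has 1 node {E}, right has 0 { }.

V U W H L M P Z N E J S X A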